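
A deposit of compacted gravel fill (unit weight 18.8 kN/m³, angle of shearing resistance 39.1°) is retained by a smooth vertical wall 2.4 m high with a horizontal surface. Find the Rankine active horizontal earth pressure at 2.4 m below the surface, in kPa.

10.2 kPa

K_a = (1 − sin φ)/(1 + sin φ) = 0.2265.
σ_h = K_a γ z = 0.2265 × 18.8 × 2.4 = 10.22 kPa.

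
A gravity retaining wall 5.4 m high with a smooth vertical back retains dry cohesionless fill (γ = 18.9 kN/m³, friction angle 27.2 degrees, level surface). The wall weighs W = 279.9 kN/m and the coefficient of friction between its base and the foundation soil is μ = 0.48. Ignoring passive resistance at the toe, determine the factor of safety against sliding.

K_a = tan²(45° − 27.2°/2) = 0.3726.
P_a = ½K_aγH² = 0.5×0.3726×18.9×5.4² = 102.7 kN/m, acting at H/3 = 1.800 m above the base.
FS_sliding = μW / P_a = 0.48×279.9 / 102.7 = 1.309.

1.31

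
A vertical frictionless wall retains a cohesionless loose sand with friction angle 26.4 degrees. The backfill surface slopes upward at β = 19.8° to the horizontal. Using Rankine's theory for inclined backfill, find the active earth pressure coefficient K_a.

0.500

K_a = cos β · (cos β − √(cos²β − cos²φ)) / (cos β + √(cos²β − cos²φ)).
cos β = 0.9409, cos φ = 0.8957, √(cos²β − cos²φ) = 0.2880.
K_a = 0.9409 × (0.9409 − 0.2880)/(0.9409 + 0.2880) = 0.4998.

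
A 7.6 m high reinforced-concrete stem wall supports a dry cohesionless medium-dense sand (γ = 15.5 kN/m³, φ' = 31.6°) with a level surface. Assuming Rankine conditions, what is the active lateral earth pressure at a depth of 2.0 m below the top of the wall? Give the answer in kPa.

9.68 kPa

K_a = (1 − sin φ)/(1 + sin φ) = 0.3123.
σ_h = K_a γ z = 0.3123 × 15.5 × 2.0 = 9.683 kPa.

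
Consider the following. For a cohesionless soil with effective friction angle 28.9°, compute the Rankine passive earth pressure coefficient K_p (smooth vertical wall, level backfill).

2.87

K_p = (1 + sin φ)/(1 − sin φ) = tan²(45° + 28.9°/2) = 2.871.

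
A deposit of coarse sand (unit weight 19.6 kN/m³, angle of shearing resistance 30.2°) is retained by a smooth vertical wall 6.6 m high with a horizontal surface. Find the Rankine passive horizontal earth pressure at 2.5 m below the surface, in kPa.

148 kPa

K_p = (1 + sin φ)/(1 − sin φ) = 3.024.
σ_h = K_p γ z = 3.024 × 19.6 × 2.5 = 148.2 kPa.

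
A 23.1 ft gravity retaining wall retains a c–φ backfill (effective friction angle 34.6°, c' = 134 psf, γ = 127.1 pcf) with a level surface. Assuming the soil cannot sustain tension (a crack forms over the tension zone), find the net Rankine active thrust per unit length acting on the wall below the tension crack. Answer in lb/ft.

K_a = 0.2756; √K_a = 0.5250.
Tension-crack depth z_c = 2c/(γ√K_a) = 2×134/(127.1×0.5250) = 4.016 ft.
σ_a at base = K_a γ H − 2c√K_a = 0.2756×127.1×23.1 − 2×134×0.5250 = 668.6 psf.
P_a = ½ × 668.6 × (H − z_c) = 0.5×668.6×19.08 = 6379 lb/ft.

6380 lb/ft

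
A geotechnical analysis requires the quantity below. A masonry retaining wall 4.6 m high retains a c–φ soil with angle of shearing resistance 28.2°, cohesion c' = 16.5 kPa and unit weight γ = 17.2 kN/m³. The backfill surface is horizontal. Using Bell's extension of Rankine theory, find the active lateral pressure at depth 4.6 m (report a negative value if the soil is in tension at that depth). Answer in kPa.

8.59 kPa

K_a = (1 − sin φ)/(1 + sin φ) = 0.3582.
σ_a = K_a γ z − 2c√K_a = 0.3582×17.2×4.6 − 2×16.5×0.5985 = 8.590 kPa.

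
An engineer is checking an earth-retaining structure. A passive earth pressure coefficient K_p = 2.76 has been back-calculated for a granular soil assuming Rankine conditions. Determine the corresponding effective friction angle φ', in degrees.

K_p = (1+sin φ)/(1−sin φ) ⇒ sin φ = (K_p − 1)/(K_p + 1) = 0.4681.
φ = arcsin(0.4681) = 27.91°.

27.9°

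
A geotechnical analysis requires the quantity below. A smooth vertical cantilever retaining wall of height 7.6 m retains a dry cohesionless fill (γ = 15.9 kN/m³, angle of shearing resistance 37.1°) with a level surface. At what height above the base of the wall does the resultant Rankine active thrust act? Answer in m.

K_a = 0.2475.
The pressure distribution is triangular, so the resultant acts at H/3 above the base = 7.6/3 = 2.533 m.

2.53 m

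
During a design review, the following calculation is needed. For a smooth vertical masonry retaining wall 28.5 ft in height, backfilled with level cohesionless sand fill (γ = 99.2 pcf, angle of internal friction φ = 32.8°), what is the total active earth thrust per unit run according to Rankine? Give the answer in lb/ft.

12000 lb/ft

K_a = tan²(45° − φ/2) = 0.2973.
P_a = ½ K_a γ H² = 0.5 × 0.2973 × 99.2 × 28.5² = 11980 lb/ft.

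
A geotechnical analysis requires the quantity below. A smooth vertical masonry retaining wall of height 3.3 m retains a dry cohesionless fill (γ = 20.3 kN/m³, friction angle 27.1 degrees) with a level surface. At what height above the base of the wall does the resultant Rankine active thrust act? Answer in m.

K_a = 0.3741.
The pressure distribution is triangular, so the resultant acts at H/3 above the base = 3.3/3 = 1.100 m.

1.10 m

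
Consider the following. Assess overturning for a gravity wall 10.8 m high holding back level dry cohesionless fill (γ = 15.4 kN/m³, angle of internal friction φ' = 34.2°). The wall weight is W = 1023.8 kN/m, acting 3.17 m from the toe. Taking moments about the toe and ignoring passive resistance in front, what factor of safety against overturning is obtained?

K_a = tan²(45° − 34.2°/2) = 0.2803.
P_a = ½K_aγH² = 0.5×0.2803×15.4×10.8² = 251.8 kN/m, acting at H/3 = 3.600 m above the base.
Overturning moment M_o = P_a × H/3 = 251.8 × 3.600 = 906.4.
Resisting moment M_r = W × 3.17 = 1023.8 × 3.17 = 3245.
FS_overturning = M_r/M_o = 3245/906.4 = 3.581.

3.58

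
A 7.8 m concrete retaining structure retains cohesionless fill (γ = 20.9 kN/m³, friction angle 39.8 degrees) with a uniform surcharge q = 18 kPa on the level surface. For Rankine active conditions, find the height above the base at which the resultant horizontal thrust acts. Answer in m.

K_a = 0.2194.
Triangular part P₁ = ½K_aγH² = 139.5 at H/3 = 2.600 m; rectangular part P₂ = K_a q H = 30.81 at H/2 = 3.900 m.
ȳ = (P₁·2.600 + P₂·3.900)/(P₁+P₂) = 2.835 m.

2.84 m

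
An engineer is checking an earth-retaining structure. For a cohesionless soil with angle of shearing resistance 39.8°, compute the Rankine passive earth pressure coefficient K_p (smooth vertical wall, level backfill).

4.56

K_p = (1 + sin φ)/(1 − sin φ) = tan²(45° + 39.8°/2) = 4.557.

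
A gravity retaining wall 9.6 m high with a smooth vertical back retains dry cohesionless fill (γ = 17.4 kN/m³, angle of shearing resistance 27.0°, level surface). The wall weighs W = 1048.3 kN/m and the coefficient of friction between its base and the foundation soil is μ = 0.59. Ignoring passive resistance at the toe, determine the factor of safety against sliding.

K_a = tan²(45° − 27.0°/2) = 0.3755.
P_a = ½K_aγH² = 0.5×0.3755×17.4×9.6² = 301.1 kN/m, acting at H/3 = 3.200 m above the base.
FS_sliding = μW / P_a = 0.59×1048.3 / 301.1 = 2.054.

2.05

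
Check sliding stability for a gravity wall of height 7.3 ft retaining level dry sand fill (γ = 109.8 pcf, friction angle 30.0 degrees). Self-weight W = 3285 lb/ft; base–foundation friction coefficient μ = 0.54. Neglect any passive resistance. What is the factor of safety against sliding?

1.82

K_a = tan²(45° − 30.0°/2) = 0.3333.
P_a = ½K_aγH² = 0.5×0.3333×109.8×7.3² = 975.2 lb/ft, acting at H/3 = 2.433 ft above the base.
FS_sliding = μW / P_a = 0.54×3285 / 975.2 = 1.819.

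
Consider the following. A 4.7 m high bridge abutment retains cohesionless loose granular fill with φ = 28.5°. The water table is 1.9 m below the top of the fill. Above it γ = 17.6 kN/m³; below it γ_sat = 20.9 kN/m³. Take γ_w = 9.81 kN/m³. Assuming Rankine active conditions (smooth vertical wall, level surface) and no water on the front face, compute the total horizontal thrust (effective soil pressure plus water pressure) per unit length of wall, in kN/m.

K_a = tan²(45° − φ/2) = 0.3540.
γ' = 20.9 − 9.81 = 11.09 kN/m³. Depth below WT = 2.8 m.
σ'_h at WT = K_a γ d_w = 11.84 kPa; at base = 11.84 + K_a γ' × 2.8 = 22.83 kPa.
P₁ (0–1.9 m) = ½×11.84×1.9 = 11.24. P₂ (1.9–4.7 m) = ½(11.84+22.83)×2.8 = 48.53.
P_w = ½ γ_w h₂² = 0.5×9.81×2.8² = 38.46. Total = 11.24+48.53+38.46 = 98.23 kN/m.

98.2 kN/m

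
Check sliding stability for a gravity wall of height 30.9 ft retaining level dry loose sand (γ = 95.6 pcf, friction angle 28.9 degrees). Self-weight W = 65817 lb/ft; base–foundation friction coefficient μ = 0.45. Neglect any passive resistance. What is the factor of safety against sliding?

1.86

K_a = tan²(45° − 28.9°/2) = 0.3484.
P_a = ½K_aγH² = 0.5×0.3484×95.6×30.9² = 15900 lb/ft, acting at H/3 = 10.30 ft above the base.
FS_sliding = μW / P_a = 0.45×65817 / 15900 = 1.863.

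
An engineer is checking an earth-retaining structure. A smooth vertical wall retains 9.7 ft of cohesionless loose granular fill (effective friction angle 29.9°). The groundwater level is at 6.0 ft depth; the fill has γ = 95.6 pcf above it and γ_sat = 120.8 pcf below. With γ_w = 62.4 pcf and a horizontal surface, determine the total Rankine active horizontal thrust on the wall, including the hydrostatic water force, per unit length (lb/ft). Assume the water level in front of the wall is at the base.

K_a = tan²(45° − φ/2) = 0.3347.
γ' = 120.8 − 62.4 = 58.40 pcf. Depth below WT = 3.7 ft.
σ'_h at WT = K_a γ d_w = 192.0 psf; at base = 192.0 + K_a γ' × 3.7 = 264.3 psf.
P₁ (0–6.0 ft) = ½×192.0×6.0 = 575.9. P₂ (6.0–9.7 ft) = ½(192.0+264.3)×3.7 = 844.1.
P_w = ½ γ_w h₂² = 0.5×62.4×3.7² = 427.1. Total = 575.9+844.1+427.1 = 1847 lb/ft.

1850 lb/ft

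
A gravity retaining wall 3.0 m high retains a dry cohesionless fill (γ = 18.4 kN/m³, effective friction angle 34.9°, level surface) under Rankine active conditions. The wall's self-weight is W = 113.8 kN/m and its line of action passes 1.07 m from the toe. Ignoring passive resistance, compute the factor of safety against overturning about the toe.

5.40

K_a = tan²(45° − 34.9°/2) = 0.2721.
P_a = ½K_aγH² = 0.5×0.2721×18.4×3.0² = 22.53 kN/m, acting at H/3 = 1.000 m above the base.
Overturning moment M_o = P_a × H/3 = 22.53 × 1.000 = 22.53.
Resisting moment M_r = W × 1.07 = 113.8 × 1.07 = 121.8.
FS_overturning = M_r/M_o = 121.8/22.53 = 5.404.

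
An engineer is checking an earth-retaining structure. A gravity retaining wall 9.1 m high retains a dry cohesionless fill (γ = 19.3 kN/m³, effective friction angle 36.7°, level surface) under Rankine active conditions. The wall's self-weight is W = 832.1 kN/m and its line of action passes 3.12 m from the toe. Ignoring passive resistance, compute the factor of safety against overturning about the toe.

K_a = tan²(45° − 36.7°/2) = 0.2519.
P_a = ½K_aγH² = 0.5×0.2519×19.3×9.1² = 201.3 kN/m, acting at H/3 = 3.033 m above the base.
Overturning moment M_o = P_a × H/3 = 201.3 × 3.033 = 610.5.
Resisting moment M_r = W × 3.12 = 832.1 × 3.12 = 2596.
FS_overturning = M_r/M_o = 2596/610.5 = 4.252.

4.25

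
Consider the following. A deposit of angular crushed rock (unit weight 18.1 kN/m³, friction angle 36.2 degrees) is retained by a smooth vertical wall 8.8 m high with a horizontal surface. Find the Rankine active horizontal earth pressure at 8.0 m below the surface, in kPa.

K_a = (1 − sin φ)/(1 + sin φ) = 0.2574.
σ_h = K_a γ z = 0.2574 × 18.1 × 8.0 = 37.27 kPa.

37.3 kPa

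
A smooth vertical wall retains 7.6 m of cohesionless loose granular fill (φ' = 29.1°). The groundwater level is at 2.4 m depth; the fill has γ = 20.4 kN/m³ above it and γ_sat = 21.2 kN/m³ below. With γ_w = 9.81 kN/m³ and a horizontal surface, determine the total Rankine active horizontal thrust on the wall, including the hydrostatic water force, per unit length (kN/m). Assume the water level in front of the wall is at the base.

294 kN/m

K_a = tan²(45° − φ/2) = 0.3456.
γ' = 21.2 − 9.81 = 11.39 kN/m³. Depth below WT = 5.2 m.
σ'_h at WT = K_a γ d_w = 16.92 kPa; at base = 16.92 + K_a γ' × 5.2 = 37.39 kPa.
P₁ (0–2.4 m) = ½×16.92×2.4 = 20.30. P₂ (2.4–7.6 m) = ½(16.92+37.39)×5.2 = 141.2.
P_w = ½ γ_w h₂² = 0.5×9.81×5.2² = 132.6. Total = 20.30+141.2+132.6 = 294.1 kN/m.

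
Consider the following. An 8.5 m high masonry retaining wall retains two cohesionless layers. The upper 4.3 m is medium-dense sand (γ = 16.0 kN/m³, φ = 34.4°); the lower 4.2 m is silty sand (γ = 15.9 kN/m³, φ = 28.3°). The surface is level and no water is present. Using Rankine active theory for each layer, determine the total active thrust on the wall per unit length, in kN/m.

194 kN/m

K_a1 = tan²(45°−34.4°/2) = 0.2780; K_a2 = tan²(45°−28.3°/2) = 0.3568.
Layer 1: σ at base = K_a1 γ₁ h₁ = 19.13 kPa; P₁ = ½×19.13×4.3 = 41.12.
Layer 2: σ_v at top = γ₁h₁ = 68.80; σ_h top = K_a2×68.80 = 24.55; σ_h base = K_a2×(68.80+15.9×4.2) = 48.37.
P₂ = ½(24.55+48.37)×4.2 = 153.1. Total P_a = 41.12+153.1 = 194.2 kN/m.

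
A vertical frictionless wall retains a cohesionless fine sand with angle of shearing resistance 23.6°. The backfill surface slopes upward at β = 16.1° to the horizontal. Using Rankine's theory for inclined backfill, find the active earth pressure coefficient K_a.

0.517

K_a = cos β · (cos β − √(cos²β − cos²φ)) / (cos β + √(cos²β − cos²φ)).
cos β = 0.9608, cos φ = 0.9164, √(cos²β − cos²φ) = 0.2887.
K_a = 0.9608 × (0.9608 − 0.2887)/(0.9608 + 0.2887) = 0.5167.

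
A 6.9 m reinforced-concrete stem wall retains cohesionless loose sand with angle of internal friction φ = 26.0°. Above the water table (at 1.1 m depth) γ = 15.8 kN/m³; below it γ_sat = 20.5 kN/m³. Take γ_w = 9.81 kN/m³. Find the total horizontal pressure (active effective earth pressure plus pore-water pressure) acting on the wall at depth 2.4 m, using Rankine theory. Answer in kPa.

25.0 kPa

K_a = (1 − sin φ)/(1 + sin φ) = 0.3905.
γ' = 20.5 − 9.81 = 10.69 kN/m³.
Effective vertical stress at 2.4 m: σ'_v = 15.8×1.1 + 10.69×1.30 = 31.28 kPa.
σ'_h = K_a σ'_v = 0.3905 × 31.28 = 12.21 kPa; u = γ_w × 1.30 = 12.75 kPa.
Total σ_h = 12.21 + 12.75 = 24.97 kPa.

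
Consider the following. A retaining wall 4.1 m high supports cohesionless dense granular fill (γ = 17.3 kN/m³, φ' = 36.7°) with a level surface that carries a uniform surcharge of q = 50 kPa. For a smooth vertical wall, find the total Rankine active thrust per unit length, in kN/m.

88.3 kN/m

K_a = tan²(45° − φ/2) = 0.2519.
Soil triangle: ½ K_a γ H² = 0.5×0.2519×17.3×4.1² = 36.62 kN/m.
Surcharge rectangle: K_a q H = 0.2519×50×4.1 = 51.63 kN/m.
Total = 36.62 + 51.63 = 88.25 kN/m.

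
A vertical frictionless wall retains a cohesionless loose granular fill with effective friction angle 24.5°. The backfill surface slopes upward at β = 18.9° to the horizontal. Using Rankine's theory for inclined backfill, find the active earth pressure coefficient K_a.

0.539

K_a = cos β · (cos β − √(cos²β − cos²φ)) / (cos β + √(cos²β − cos²φ)).
cos β = 0.9461, cos φ = 0.9100, √(cos²β − cos²φ) = 0.2589.
K_a = 0.9461 × (0.9461 − 0.2589)/(0.9461 + 0.2589) = 0.5395.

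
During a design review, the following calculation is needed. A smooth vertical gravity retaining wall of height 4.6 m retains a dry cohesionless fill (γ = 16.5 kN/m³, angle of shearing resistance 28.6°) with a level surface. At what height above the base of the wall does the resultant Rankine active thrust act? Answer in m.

K_a = 0.3525.
The pressure distribution is triangular, so the resultant acts at H/3 above the base = 4.6/3 = 1.533 m.

1.53 m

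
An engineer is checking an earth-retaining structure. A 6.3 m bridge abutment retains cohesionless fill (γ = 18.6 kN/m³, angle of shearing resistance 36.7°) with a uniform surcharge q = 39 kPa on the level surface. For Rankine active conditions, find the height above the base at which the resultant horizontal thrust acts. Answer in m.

K_a = 0.2519.
Triangular part P₁ = ½K_aγH² = 92.97 at H/3 = 2.100 m; rectangular part P₂ = K_a q H = 61.88 at H/2 = 3.150 m.
ȳ = (P₁·2.100 + P₂·3.150)/(P₁+P₂) = 2.520 m.

2.52 m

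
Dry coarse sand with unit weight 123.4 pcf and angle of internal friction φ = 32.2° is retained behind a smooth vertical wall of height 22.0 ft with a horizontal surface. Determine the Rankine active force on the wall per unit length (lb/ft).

K_a = tan²(45° − φ/2) = 0.3047.
P_a = ½ K_a γ H² = 0.5 × 0.3047 × 123.4 × 22.0² = 9100 lb/ft.

9100 lb/ft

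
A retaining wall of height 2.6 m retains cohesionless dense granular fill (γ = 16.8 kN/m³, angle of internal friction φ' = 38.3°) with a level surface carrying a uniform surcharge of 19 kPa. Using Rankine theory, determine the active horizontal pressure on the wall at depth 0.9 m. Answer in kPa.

8.01 kPa

K_a = (1 − sin φ)/(1 + sin φ) = 0.2347.
σ_v = γz + q = 16.8 × 0.9 + 19 = 34.12 kPa.
σ_h = K_a σ_v = 0.2347 × 34.12 = 8.009 kPa.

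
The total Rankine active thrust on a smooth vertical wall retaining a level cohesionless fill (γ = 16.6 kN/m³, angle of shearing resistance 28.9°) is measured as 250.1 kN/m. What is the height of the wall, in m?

K_a = 0.3484. P_a = ½ K_a γ H² ⇒ H = √(2P_a/(K_a γ)).
H = √(2×250.1/(0.3484×16.6)) = 9.300 m.

9.30 m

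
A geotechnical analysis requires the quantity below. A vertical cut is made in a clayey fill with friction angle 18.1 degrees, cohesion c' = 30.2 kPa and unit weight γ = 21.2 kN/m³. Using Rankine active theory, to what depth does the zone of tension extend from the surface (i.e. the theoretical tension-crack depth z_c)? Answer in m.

3.93 m

K_a = tan²(45° − 18.1°/2) = 0.5259; √K_a = 0.7252.
The active pressure is zero where K_a γ z = 2c√K_a, so z_c = 2c/(γ√K_a) = 2×30.2/(21.2×0.7252) = 3.929 m.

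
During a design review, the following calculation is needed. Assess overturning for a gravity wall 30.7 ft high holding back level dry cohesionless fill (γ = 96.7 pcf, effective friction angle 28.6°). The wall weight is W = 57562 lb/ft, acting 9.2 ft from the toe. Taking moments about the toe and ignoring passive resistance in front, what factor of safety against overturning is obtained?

K_a = tan²(45° − 28.6°/2) = 0.3525.
P_a = ½K_aγH² = 0.5×0.3525×96.7×30.7² = 16070 lb/ft, acting at H/3 = 10.23 ft above the base.
Overturning moment M_o = P_a × H/3 = 16070 × 10.23 = 164400.
Resisting moment M_r = W × 9.2 = 57562 × 9.2 = 529600.
FS_overturning = M_r/M_o = 529600/164400 = 3.221.

3.22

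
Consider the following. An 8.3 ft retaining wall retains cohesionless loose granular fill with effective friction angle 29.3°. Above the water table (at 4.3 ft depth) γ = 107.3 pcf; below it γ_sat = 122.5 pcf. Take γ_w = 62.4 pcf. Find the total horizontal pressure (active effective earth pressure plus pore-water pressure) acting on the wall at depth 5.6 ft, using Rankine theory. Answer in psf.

K_a = (1 − sin φ)/(1 + sin φ) = 0.3428.
γ' = 122.5 − 62.4 = 60.10 pcf.
Effective vertical stress at 5.6 ft: σ'_v = 107.3×4.3 + 60.10×1.30 = 539.5 psf.
σ'_h = K_a σ'_v = 0.3428 × 539.5 = 185.0 psf; u = γ_w × 1.30 = 81.12 psf.
Total σ_h = 185.0 + 81.12 = 266.1 psf.

266 psf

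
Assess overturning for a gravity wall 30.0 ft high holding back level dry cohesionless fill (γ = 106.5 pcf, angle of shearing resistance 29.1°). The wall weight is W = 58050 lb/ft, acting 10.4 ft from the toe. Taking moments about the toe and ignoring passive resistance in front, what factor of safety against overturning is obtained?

K_a = tan²(45° − 29.1°/2) = 0.3456.
P_a = ½K_aγH² = 0.5×0.3456×106.5×30.0² = 16560 lb/ft, acting at H/3 = 10.00 ft above the base.
Overturning moment M_o = P_a × H/3 = 16560 × 10.00 = 165600.
Resisting moment M_r = W × 10.4 = 58050 × 10.4 = 603700.
FS_overturning = M_r/M_o = 603700/165600 = 3.645.

3.65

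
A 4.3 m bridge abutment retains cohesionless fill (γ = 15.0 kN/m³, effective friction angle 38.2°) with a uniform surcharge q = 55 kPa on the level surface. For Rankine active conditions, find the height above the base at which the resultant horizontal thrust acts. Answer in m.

K_a = 0.2358.
Triangular part P₁ = ½K_aγH² = 32.70 at H/3 = 1.433 m; rectangular part P₂ = K_a q H = 55.76 at H/2 = 2.150 m.
ȳ = (P₁·1.433 + P₂·2.150)/(P₁+P₂) = 1.885 m.

1.89 m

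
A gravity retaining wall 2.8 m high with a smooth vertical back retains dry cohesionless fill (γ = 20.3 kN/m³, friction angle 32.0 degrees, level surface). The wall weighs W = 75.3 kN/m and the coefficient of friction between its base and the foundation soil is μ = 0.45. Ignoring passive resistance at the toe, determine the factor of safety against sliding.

K_a = tan²(45° − 32.0°/2) = 0.3073.
P_a = ½K_aγH² = 0.5×0.3073×20.3×2.8² = 24.45 kN/m, acting at H/3 = 0.9333 m above the base.
FS_sliding = μW / P_a = 0.45×75.3 / 24.45 = 1.386.

1.39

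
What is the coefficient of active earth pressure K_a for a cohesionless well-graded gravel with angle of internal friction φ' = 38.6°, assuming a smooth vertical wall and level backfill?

0.232

K_a = tan²(45° − φ/2) = tan²(25.70°) = 0.2316.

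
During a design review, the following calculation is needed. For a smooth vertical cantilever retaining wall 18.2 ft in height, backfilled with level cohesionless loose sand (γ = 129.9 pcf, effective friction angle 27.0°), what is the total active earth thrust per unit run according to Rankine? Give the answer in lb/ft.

K_a = tan²(45° − φ/2) = 0.3755.
P_a = ½ K_a γ H² = 0.5 × 0.3755 × 129.9 × 18.2² = 8079 lb/ft.

8080 lb/ft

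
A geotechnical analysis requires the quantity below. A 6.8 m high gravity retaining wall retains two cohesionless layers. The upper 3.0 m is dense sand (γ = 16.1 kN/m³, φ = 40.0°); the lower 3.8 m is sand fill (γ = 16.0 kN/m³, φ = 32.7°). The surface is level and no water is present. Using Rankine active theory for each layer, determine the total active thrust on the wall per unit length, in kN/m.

K_a1 = tan²(45°−40.0°/2) = 0.2174; K_a2 = tan²(45°−32.7°/2) = 0.2985.
Layer 1: σ at base = K_a1 γ₁ h₁ = 10.50 kPa; P₁ = ½×10.50×3.0 = 15.75.
Layer 2: σ_v at top = γ₁h₁ = 48.30; σ_h top = K_a2×48.30 = 14.42; σ_h base = K_a2×(48.30+16.0×3.8) = 32.57.
P₂ = ½(14.42+32.57)×3.8 = 89.27. Total P_a = 15.75+89.27 = 105.0 kN/m.

105 kN/m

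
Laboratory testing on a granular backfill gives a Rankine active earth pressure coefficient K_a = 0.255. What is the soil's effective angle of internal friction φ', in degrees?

36.4°

K_a = tan²(45° − φ/2) ⇒ 45° − φ/2 = arctan(√0.255) = 26.79°.
φ = 2(45° − 26.79°) = 36.41°.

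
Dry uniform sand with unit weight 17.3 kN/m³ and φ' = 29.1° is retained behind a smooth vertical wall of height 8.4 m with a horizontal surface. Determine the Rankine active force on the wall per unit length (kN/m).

K_a = tan²(45° − φ/2) = 0.3456.
P_a = ½ K_a γ H² = 0.5 × 0.3456 × 17.3 × 8.4² = 210.9 kN/m.

211 kN/m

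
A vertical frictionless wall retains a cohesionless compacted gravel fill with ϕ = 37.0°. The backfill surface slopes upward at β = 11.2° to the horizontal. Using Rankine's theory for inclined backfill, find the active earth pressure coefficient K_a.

0.260

K_a = cos β · (cos β − √(cos²β − cos²φ)) / (cos β + √(cos²β − cos²φ)).
cos β = 0.9810, cos φ = 0.7986, √(cos²β − cos²φ) = 0.5696.
K_a = 0.9810 × (0.9810 − 0.5696)/(0.9810 + 0.5696) = 0.2602.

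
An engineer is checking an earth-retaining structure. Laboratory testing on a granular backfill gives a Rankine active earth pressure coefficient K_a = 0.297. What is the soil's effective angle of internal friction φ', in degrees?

K_a = tan²(45° − φ/2) ⇒ 45° − φ/2 = arctan(√0.297) = 28.59°.
φ = 2(45° − 28.59°) = 32.82°.

32.8°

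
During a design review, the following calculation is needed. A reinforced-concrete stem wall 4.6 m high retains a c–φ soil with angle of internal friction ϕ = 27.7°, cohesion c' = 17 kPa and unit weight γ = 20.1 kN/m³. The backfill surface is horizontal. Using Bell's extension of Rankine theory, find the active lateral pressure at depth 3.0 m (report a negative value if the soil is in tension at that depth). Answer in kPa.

K_a = (1 − sin φ)/(1 + sin φ) = 0.3653.
σ_a = K_a γ z − 2c√K_a = 0.3653×20.1×3.0 − 2×17×0.6044 = 1.479 kPa.

1.48 kPa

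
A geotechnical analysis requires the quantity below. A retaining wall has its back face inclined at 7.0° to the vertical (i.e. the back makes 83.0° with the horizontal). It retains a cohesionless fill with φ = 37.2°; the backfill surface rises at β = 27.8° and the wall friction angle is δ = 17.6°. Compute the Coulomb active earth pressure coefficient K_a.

K_a = sin²(α+φ) / [sin²α · sin(α−δ) · (1 + √{sin(φ+δ)sin(φ−β) / (sin(α−δ)sin(α+β))})²].
With α = 83.0°, φ = 37.2°, δ = 17.6°, β = 27.8°: K_a = 0.4278.

0.428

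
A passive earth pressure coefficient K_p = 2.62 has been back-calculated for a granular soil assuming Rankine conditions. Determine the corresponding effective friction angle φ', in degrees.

K_p = (1+sin φ)/(1−sin φ) ⇒ sin φ = (K_p − 1)/(K_p + 1) = 0.4475.
φ = arcsin(0.4475) = 26.58°.

26.6°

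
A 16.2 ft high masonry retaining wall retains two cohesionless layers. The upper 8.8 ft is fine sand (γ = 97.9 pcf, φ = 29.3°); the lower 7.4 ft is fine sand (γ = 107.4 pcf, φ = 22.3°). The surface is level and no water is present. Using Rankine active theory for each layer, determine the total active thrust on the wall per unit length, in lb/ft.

5490 lb/ft

K_a1 = tan²(45°−29.3°/2) = 0.3428; K_a2 = tan²(45°−22.3°/2) = 0.4498.
Layer 1: σ at base = K_a1 γ₁ h₁ = 295.4 psf; P₁ = ½×295.4×8.8 = 1300.
Layer 2: σ_v at top = γ₁h₁ = 861.5; σ_h top = K_a2×861.5 = 387.6; σ_h base = K_a2×(861.5+107.4×7.4) = 745.1.
P₂ = ½(387.6+745.1)×7.4 = 4191. Total P_a = 1300+4191 = 5490 lb/ft.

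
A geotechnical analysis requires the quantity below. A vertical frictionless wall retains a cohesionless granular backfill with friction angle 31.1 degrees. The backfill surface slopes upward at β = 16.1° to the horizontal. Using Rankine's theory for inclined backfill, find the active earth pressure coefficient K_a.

K_a = cos β · (cos β − √(cos²β − cos²φ)) / (cos β + √(cos²β − cos²φ)).
cos β = 0.9608, cos φ = 0.8563, √(cos²β − cos²φ) = 0.4358.
K_a = 0.9608 × (0.9608 − 0.4358)/(0.9608 + 0.4358) = 0.3612.

0.361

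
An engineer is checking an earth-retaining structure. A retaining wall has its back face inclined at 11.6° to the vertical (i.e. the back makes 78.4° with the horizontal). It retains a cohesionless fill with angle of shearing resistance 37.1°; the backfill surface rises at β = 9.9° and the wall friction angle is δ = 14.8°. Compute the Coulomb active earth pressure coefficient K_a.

0.355

K_a = sin²(α+φ) / [sin²α · sin(α−δ) · (1 + √{sin(φ+δ)sin(φ−β) / (sin(α−δ)sin(α+β))})²].
With α = 78.4°, φ = 37.1°, δ = 14.8°, β = 9.9°: K_a = 0.3551.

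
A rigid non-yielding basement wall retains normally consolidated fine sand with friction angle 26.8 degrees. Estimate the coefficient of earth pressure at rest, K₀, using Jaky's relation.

0.549

K₀ = 1 − sin φ' = 1 − sin 26.8° = 0.5491.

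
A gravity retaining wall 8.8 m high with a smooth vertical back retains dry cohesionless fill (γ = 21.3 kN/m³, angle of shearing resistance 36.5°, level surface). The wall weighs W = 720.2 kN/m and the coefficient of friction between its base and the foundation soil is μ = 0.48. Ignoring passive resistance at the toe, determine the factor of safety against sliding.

K_a = tan²(45° − 36.5°/2) = 0.2541.
P_a = ½K_aγH² = 0.5×0.2541×21.3×8.8² = 209.5 kN/m, acting at H/3 = 2.933 m above the base.
FS_sliding = μW / P_a = 0.48×720.2 / 209.5 = 1.650.

1.65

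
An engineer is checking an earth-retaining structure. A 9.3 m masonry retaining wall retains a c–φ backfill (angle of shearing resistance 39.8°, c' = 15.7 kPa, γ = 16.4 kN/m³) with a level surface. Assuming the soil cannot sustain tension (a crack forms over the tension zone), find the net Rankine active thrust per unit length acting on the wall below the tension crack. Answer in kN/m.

K_a = 0.2194; √K_a = 0.4684.
Tension-crack depth z_c = 2c/(γ√K_a) = 2×15.7/(16.4×0.4684) = 4.087 m.
σ_a at base = K_a γ H − 2c√K_a = 0.2194×16.4×9.3 − 2×15.7×0.4684 = 18.76 kPa.
P_a = ½ × 18.76 × (H − z_c) = 0.5×18.76×5.213 = 48.89 kN/m.

48.9 kN/m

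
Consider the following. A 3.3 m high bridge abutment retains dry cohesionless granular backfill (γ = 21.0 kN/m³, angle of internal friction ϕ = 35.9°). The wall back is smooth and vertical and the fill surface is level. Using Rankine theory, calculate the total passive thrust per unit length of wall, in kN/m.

K_p = tan²(45° + φ/2) = 3.835.
P_p = ½ K_p γ H² = 0.5 × 3.835 × 21.0 × 3.3² = 438.5 kN/m.

439 kN/m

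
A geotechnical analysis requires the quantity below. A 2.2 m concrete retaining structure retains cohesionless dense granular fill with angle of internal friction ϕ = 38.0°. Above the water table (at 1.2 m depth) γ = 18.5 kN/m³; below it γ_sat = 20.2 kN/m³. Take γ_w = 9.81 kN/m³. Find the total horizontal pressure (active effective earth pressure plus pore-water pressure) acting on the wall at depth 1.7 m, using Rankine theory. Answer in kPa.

11.4 kPa

K_a = (1 − sin φ)/(1 + sin φ) = 0.2379.
γ' = 20.2 − 9.81 = 10.39 kN/m³.
Effective vertical stress at 1.7 m: σ'_v = 18.5×1.2 + 10.39×0.500 = 27.39 kPa.
σ'_h = K_a σ'_v = 0.2379 × 27.39 = 6.517 kPa; u = γ_w × 0.500 = 4.905 kPa.
Total σ_h = 6.517 + 4.905 = 11.42 kPa.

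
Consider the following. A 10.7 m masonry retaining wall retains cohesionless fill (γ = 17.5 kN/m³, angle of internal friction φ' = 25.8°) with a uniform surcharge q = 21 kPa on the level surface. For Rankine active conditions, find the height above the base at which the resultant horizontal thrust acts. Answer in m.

K_a = 0.3935.
Triangular part P₁ = ½K_aγH² = 394.2 at H/3 = 3.567 m; rectangular part P₂ = K_a q H = 88.42 at H/2 = 5.350 m.
ȳ = (P₁·3.567 + P₂·5.350)/(P₁+P₂) = 3.893 m.

3.89 m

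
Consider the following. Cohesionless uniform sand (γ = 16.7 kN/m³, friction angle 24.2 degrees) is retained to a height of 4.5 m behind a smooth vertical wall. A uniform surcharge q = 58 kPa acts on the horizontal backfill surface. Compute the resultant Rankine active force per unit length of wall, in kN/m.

K_a = tan²(45° − φ/2) = 0.4185.
Soil triangle: ½ K_a γ H² = 0.5×0.4185×16.7×4.5² = 70.77 kN/m.
Surcharge rectangle: K_a q H = 0.4185×58×4.5 = 109.2 kN/m.
Total = 70.77 + 109.2 = 180.0 kN/m.

180 kN/m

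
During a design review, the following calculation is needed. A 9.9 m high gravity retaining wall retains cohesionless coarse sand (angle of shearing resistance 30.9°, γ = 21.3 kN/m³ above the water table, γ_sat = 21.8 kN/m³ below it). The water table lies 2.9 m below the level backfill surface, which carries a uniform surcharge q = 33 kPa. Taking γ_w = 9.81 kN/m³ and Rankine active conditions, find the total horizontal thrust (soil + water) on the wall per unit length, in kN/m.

K_a = tan²(45° − φ/2) = 0.3214.
γ' = 21.8 − 9.81 = 11.99 kN/m³. h₂ = H − d_w = 7.0 m.
σ'_h: at surface K_a·q = 10.61; at WT K_a(q+γd_w) = 30.46; at base K_a(q+γd_w+γ'h₂) = 57.43 kPa.
P₁ = ½(10.61+30.46)×2.9 = 59.55; P₂ = ½(30.46+57.43)×7.0 = 307.6; P_w = ½γ_w h₂² = 240.3.
Total = 59.55+307.6+240.3 = 607.5 kN/m.

608 kN/m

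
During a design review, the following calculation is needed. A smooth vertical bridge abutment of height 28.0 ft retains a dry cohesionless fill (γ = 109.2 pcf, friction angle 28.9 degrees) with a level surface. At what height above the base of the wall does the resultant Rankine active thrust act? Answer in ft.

K_a = 0.3484.
The pressure distribution is triangular, so the resultant acts at H/3 above the base = 28.0/3 = 9.333 ft.

9.33 ft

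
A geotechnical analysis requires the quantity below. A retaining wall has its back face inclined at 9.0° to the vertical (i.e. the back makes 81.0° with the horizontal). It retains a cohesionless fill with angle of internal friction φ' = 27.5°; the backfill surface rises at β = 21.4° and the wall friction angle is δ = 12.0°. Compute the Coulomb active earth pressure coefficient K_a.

0.610

K_a = sin²(α+φ) / [sin²α · sin(α−δ) · (1 + √{sin(φ+δ)sin(φ−β) / (sin(α−δ)sin(α+β))})²].
With α = 81.0°, φ = 27.5°, δ = 12.0°, β = 21.4°: K_a = 0.6100.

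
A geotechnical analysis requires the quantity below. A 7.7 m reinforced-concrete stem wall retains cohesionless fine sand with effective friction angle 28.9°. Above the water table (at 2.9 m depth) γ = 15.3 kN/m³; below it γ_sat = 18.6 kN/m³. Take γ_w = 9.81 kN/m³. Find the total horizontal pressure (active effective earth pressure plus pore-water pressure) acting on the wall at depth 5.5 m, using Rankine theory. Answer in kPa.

K_a = (1 − sin φ)/(1 + sin φ) = 0.3484.
γ' = 18.6 − 9.81 = 8.790 kN/m³.
Effective vertical stress at 5.5 m: σ'_v = 15.3×2.9 + 8.790×2.60 = 67.22 kPa.
σ'_h = K_a σ'_v = 0.3484 × 67.22 = 23.42 kPa; u = γ_w × 2.60 = 25.51 kPa.
Total σ_h = 23.42 + 25.51 = 48.92 kPa.

48.9 kPa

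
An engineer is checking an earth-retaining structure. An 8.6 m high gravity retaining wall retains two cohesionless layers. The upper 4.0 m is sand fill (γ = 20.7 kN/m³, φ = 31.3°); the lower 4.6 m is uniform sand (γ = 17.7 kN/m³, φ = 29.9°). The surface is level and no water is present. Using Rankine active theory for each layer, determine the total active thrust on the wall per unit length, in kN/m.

K_a1 = tan²(45°−31.3°/2) = 0.3162; K_a2 = tan²(45°−29.9°/2) = 0.3347.
Layer 1: σ at base = K_a1 γ₁ h₁ = 26.18 kPa; P₁ = ½×26.18×4.0 = 52.36.
Layer 2: σ_v at top = γ₁h₁ = 82.80; σ_h top = K_a2×82.80 = 27.71; σ_h base = K_a2×(82.80+17.7×4.6) = 54.96.
P₂ = ½(27.71+54.96)×4.6 = 190.1. Total P_a = 52.36+190.1 = 242.5 kN/m.

243 kN/m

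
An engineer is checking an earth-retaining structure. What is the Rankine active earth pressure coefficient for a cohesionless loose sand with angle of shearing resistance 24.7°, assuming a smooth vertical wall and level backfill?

K_a = tan²(45° − φ/2) = tan²(32.65°) = 0.4106.

0.411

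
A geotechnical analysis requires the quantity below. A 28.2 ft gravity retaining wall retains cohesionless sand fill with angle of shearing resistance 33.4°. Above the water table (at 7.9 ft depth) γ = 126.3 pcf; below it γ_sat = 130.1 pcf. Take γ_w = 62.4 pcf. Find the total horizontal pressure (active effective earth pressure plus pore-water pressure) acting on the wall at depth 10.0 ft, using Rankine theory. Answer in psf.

K_a = (1 − sin φ)/(1 + sin φ) = 0.2899.
γ' = 130.1 − 62.4 = 67.70 pcf.
Effective vertical stress at 10.0 ft: σ'_v = 126.3×7.9 + 67.70×2.10 = 1140 psf.
σ'_h = K_a σ'_v = 0.2899 × 1140 = 330.5 psf; u = γ_w × 2.10 = 131.0 psf.
Total σ_h = 330.5 + 131.0 = 461.5 psf.

462 psf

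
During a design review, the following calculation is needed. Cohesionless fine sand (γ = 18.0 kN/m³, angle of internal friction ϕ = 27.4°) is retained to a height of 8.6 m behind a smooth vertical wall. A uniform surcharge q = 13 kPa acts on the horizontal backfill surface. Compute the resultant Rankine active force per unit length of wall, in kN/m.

K_a = tan²(45° − φ/2) = 0.3697.
Soil triangle: ½ K_a γ H² = 0.5×0.3697×18.0×8.6² = 246.1 kN/m.
Surcharge rectangle: K_a q H = 0.3697×13×8.6 = 41.33 kN/m.
Total = 246.1 + 41.33 = 287.4 kN/m.

287 kN/m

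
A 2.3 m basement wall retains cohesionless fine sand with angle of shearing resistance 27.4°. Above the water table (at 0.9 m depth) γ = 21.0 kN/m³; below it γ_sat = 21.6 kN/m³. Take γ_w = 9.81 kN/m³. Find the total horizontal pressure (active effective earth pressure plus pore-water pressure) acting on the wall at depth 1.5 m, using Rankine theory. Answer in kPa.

K_a = (1 − sin φ)/(1 + sin φ) = 0.3697.
γ' = 21.6 − 9.81 = 11.79 kN/m³.
Effective vertical stress at 1.5 m: σ'_v = 21.0×0.9 + 11.79×0.600 = 25.97 kPa.
σ'_h = K_a σ'_v = 0.3697 × 25.97 = 9.602 kPa; u = γ_w × 0.600 = 5.886 kPa.
Total σ_h = 9.602 + 5.886 = 15.49 kPa.

15.5 kPa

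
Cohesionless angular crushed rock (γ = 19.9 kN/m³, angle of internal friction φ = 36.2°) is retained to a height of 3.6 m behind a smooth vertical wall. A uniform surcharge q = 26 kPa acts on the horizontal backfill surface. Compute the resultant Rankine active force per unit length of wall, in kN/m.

K_a = tan²(45° − φ/2) = 0.2574.
Soil triangle: ½ K_a γ H² = 0.5×0.2574×19.9×3.6² = 33.19 kN/m.
Surcharge rectangle: K_a q H = 0.2574×26×3.6 = 24.09 kN/m.
Total = 33.19 + 24.09 = 57.28 kN/m.

57.3 kN/m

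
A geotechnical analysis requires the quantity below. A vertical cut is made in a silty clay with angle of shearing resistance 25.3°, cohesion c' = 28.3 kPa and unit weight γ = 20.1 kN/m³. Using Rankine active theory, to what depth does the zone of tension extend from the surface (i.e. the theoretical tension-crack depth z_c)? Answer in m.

K_a = tan²(45° − 25.3°/2) = 0.4012; √K_a = 0.6334.
The active pressure is zero where K_a γ z = 2c√K_a, so z_c = 2c/(γ√K_a) = 2×28.3/(20.1×0.6334) = 4.446 m.

4.45 m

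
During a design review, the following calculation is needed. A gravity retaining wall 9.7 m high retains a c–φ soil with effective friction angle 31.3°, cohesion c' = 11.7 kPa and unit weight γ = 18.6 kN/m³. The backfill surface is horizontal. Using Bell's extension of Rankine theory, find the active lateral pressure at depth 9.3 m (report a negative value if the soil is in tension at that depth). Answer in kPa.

41.5 kPa

K_a = (1 − sin φ)/(1 + sin φ) = 0.3162.
σ_a = K_a γ z − 2c√K_a = 0.3162×18.6×9.3 − 2×11.7×0.5623 = 41.54 kPa.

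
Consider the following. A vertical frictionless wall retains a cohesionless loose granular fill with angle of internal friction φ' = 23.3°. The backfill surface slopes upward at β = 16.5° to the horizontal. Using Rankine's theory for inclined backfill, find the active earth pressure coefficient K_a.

K_a = cos β · (cos β − √(cos²β − cos²φ)) / (cos β + √(cos²β − cos²φ)).
cos β = 0.9588, cos φ = 0.9184, √(cos²β − cos²φ) = 0.2753.
K_a = 0.9588 × (0.9588 − 0.2753)/(0.9588 + 0.2753) = 0.5310.

0.531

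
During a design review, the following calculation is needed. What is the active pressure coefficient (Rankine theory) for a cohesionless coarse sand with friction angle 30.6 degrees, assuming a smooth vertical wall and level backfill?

K_a = tan²(45° − φ/2) = tan²(29.70°) = 0.3253.

0.325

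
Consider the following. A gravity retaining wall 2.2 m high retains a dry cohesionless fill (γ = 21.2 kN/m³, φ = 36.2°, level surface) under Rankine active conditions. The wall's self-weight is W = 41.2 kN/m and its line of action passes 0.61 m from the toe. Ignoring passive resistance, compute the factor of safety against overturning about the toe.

2.60

K_a = tan²(45° − 36.2°/2) = 0.2574.
P_a = ½K_aγH² = 0.5×0.2574×21.2×2.2² = 13.20 kN/m, acting at H/3 = 0.7333 m above the base.
Overturning moment M_o = P_a × H/3 = 13.20 × 0.7333 = 9.683.
Resisting moment M_r = W × 0.61 = 41.2 × 0.61 = 25.13.
FS_overturning = M_r/M_o = 25.13/9.683 = 2.595.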